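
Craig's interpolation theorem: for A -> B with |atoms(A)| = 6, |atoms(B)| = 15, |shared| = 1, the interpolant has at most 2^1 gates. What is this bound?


Shared atoms = 1
Craig interpolant size bound = 2^1
= 2

2


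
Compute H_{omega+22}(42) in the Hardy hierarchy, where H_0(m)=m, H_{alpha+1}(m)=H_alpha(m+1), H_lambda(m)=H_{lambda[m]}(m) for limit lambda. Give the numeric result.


H_{omega+22}(42):
Unwind the 22 successor steps: H_{omega+22}(42) = H_omega(42+22) = H_omega(64).
H_omega(m) = H_m(m) = m + m = 2m.
Result = 2 * 64 = 128

128


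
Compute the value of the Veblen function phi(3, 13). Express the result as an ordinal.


phi(3, 13):
phi(3, beta) = eta_beta (the beta-th eta number, fixed point of zeta).
phi(3, 13) = eta_13

eta_13


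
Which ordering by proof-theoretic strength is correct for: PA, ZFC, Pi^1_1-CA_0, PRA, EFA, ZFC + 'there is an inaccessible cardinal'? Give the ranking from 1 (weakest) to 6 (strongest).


Ordering by consistency strength:
1. EFA
2. PRA
3. PA
4. Pi^1_1-CA_0
5. ZFC
6. ZFC + 'there is an inaccessible cardinal'


PA=3, ZFC=5, Pi^1_1-CA_0=4, PRA=2, EFA=1, ZFC + 'there is an inaccessible cardinal'=6


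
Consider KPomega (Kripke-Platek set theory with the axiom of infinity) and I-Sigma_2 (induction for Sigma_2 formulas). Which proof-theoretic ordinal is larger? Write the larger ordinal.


Proof-theoretic ordinal of KPomega (Kripke-Platek set theory with the axiom of infinity): psi_0(epsilon_{Omega+1})
Proof-theoretic ordinal of I-Sigma_2 (induction for Sigma_2 formulas): omega^(omega^omega)
Comparing: omega^(omega^omega) < psi_0(epsilon_{Omega+1}).
The larger ordinal is psi_0(epsilon_{Omega+1}) (from KPomega (Kripke-Platek set theory with the axiom of infinity)).

psi_0(epsilon_{Omega+1})


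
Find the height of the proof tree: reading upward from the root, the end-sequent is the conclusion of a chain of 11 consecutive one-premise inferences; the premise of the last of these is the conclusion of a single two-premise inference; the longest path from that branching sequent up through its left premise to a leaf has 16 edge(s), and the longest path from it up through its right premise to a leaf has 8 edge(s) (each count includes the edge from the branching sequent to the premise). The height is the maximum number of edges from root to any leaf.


Longest path through the left premise: 16 edges (measured from the branching sequent)
Longest path through the right premise: 8 edges
Height of the subtree rooted at the branching sequent: max(16, 8) = 16
The branching sequent sits 11 edges above the root (the chain of one-premise inferences), so height = 16 + 11 = 27

27


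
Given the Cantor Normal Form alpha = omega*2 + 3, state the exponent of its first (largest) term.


CNF: omega*2 + 3
The leading term is omega*2, which has exponent 1.

1


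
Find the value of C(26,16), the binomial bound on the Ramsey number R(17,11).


R(17,11) <= C(17+11-2, 17-1) = C(26, 16)
C(26, 16) = 26! / (16! * 10!)
= 5311735

5311735


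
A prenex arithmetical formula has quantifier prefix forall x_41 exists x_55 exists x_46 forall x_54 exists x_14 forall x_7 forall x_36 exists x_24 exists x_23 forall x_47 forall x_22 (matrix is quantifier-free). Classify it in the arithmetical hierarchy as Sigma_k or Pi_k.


Leading quantifier is forall, so the class is Pi.
Number of quantifier blocks = alternations + 1 = 6 + 1 = 7.
Classification: Pi_7

Pi_7


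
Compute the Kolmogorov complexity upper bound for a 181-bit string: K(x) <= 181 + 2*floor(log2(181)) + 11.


floor(log2(181)) = 7
2 * 7 = 14
K(x) <= 181 + 14 + 11 = 206

206


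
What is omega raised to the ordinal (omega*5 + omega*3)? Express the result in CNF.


omega^(omega*5 + omega*3):
Both terms of the exponent have the same exponent 1, so they merge: omega*5 + omega*3 = omega*(5+3) = omega*8.
omega raised to a CNF ordinal is a single CNF term: Result = omega^(omega*8)

omega^(omega*8)


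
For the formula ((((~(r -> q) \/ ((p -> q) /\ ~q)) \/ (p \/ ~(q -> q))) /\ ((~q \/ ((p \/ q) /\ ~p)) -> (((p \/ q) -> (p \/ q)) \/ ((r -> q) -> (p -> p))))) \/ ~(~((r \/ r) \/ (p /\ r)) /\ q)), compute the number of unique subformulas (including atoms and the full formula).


Formula: ((((~(r -> q) \/ ((p -> q) /\ ~q)) \/ (p \/ ~(q -> q))) /\ ((~q \/ ((p \/ q) /\ ~p)) -> (((p \/ q) -> (p \/ q)) \/ ((r -> q) -> (p -> p))))) \/ ~(~((r \/ r) \/ (p /\ r)) /\ q))
Subformulas found:
  1. r
  2. q
  3. p
  4. ~p
  5. ~q
  6. (r -> q)
  7. (p /\ r)
  8. (r \/ r)
  9. (q -> q)
  10. (p -> p)
  11. (p \/ q)
  12. (p -> q)
  13. ~(r -> q)
  14. ~(q -> q)
  15. ((p -> q) /\ ~q)
  16. ((p \/ q) /\ ~p)
  17. (p \/ ~(q -> q))
  18. ((r -> q) -> (p -> p))
  19. ((r \/ r) \/ (p /\ r))
  20. ((p \/ q) -> (p \/ q))
  21. ~((r \/ r) \/ (p /\ r))
  22. (~q \/ ((p \/ q) /\ ~p))
  23. (~((r \/ r) \/ (p /\ r)) /\ q)
  24. ~(~((r \/ r) \/ (p /\ r)) /\ q)
  25. (~(r -> q) \/ ((p -> q) /\ ~q))
  26. (((p \/ q) -> (p \/ q)) \/ ((r -> q) -> (p -> p)))
  27. ((~(r -> q) \/ ((p -> q) /\ ~q)) \/ (p \/ ~(q -> q)))
  28. ((~q \/ ((p \/ q) /\ ~p)) -> (((p \/ q) -> (p \/ q)) \/ ((r -> q) -> (p -> p))))
  29. (((~(r -> q) \/ ((p -> q) /\ ~q)) \/ (p \/ ~(q -> q))) /\ ((~q \/ ((p \/ q) /\ ~p)) -> (((p \/ q) -> (p \/ q)) \/ ((r -> q) -> (p -> p)))))
  30. ((((~(r -> q) \/ ((p -> q) /\ ~q)) \/ (p \/ ~(q -> q))) /\ ((~q \/ ((p \/ q) /\ ~p)) -> (((p \/ q) -> (p \/ q)) \/ ((r -> q) -> (p -> p))))) \/ ~(~((r \/ r) \/ (p /\ r)) /\ q))
Total distinct subformulas = 30

30


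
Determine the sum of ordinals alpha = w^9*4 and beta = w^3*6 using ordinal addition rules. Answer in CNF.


Ordinal addition w^9*4 + w^3*6:
Leading exponent of alpha (9) > leading exponent of beta (3).
Since alpha's term has higher exponent than beta's leading term,
the sum is simply alpha followed by beta.
Result = w^9*4 + w^3*6

w^9*4 + w^3*6


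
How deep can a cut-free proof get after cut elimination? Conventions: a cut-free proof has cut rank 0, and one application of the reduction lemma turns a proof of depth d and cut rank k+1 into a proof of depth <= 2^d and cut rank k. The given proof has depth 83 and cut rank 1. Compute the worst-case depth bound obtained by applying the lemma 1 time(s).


Each rank reduction sends depth d to at most 2^d; cut rank r needs r reductions.
2_0(83) = 83
2_1(83) = 2^83 = 9671406556917033397649408
Cut-free depth bound = 9671406556917033397649408

9671406556917033397649408


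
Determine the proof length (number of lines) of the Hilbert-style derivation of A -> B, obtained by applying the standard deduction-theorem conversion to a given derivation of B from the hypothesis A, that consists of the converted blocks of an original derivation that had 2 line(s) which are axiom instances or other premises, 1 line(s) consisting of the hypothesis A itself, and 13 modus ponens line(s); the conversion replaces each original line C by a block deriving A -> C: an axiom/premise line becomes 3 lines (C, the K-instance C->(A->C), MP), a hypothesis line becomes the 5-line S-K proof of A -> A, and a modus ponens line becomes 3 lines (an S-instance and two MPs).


Deduction-theorem conversion, block by block:
- 2 axiom/premise lines -> 3 lines each = 6
- 1 hypothesis lines -> 5 lines each (identity proof A->A) = 5
- 13 MP lines -> 3 lines each (S-instance, MP, MP) = 39
Total = 6 + 5 + 39 = 50 lines.

50


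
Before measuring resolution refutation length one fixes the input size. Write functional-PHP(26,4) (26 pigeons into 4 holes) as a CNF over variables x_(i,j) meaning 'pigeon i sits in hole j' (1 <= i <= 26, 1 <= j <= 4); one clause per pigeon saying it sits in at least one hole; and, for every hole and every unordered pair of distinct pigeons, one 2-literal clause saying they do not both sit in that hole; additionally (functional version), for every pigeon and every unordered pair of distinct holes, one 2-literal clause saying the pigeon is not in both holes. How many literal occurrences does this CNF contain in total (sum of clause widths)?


functional-PHP(26,4): 26 pigeons, 4 holes, 26*4 = 104 variables.
- pigeon clauses: one per pigeon -> 26 clauses of width 4 -> 104 literals
- hole clauses: 4 holes * C(26,2) = 4 * 325 -> 1300 clauses of width 2 -> 2600 literals
- functional clauses: 26 pigeons * C(4,2) = 26 * 6 -> 156 clauses of width 2 -> 312 literals
Total literal occurrences = 104 + 2600 + 312 = 3016

3016


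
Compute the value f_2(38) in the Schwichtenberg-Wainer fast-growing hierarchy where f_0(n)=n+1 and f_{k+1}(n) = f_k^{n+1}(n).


f_2(38) = f_1^39(38)
f_1(m) = 2m + 1.
Iterating: f_1^k(n) = 2^k*(n+1) - 1.
f_2(38) = 2^39*(38+1) - 1 = 549755813888*39 - 1 = 21440476741631

21440476741631


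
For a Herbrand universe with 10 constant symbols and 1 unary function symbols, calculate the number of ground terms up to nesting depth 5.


Herbrand terms by depth:
Depth 0: 10 constants
Depth 1: 10 new terms (running total: 20)
Depth 2: 10 new terms (running total: 30)
Depth 3: 10 new terms (running total: 40)
Depth 4: 10 new terms (running total: 50)
Depth 5: 10 new terms (running total: 60)
Total distinct ground terms = 60

60


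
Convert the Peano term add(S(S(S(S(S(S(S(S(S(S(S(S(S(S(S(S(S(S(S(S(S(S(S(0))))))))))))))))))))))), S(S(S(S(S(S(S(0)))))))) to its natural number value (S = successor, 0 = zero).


add(S^23(0), S^7(0)):
S^23(0) = 23
S^7(0) = 7
23 + 7 = 30

30


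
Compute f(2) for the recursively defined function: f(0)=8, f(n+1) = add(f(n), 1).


f(0) = 8
f(1) = add(f(0), 1) = add(8, 1) = 9
f(2) = add(f(1), 1) = add(9, 1) = 10


10


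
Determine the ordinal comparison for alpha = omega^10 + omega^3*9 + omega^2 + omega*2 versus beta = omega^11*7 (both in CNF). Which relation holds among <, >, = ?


Compare term by term from highest exponent:
alpha = omega^10 + omega^3*9 + omega^2 + omega*2
beta = omega^11*7
Term 1: alpha has omega^10*1, beta has omega^11*7
Term 2: alpha has omega^3*9, beta has omega^0*0
Term 3: alpha has omega^2*1, beta has omega^0*0
Term 4: alpha has omega^1*2, beta has omega^0*0
Result: alpha < beta

alpha < beta


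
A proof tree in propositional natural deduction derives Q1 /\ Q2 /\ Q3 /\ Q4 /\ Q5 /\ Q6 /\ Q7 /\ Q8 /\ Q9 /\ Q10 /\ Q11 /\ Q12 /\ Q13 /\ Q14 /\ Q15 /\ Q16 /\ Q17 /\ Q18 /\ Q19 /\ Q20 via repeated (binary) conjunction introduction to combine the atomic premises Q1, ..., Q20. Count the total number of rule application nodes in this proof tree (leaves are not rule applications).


The target conjunction has 20 conjuncts, i.e. 19 binary /\ connectives.
Each conjunction-intro joins two pieces, so 20 atoms require 20-1 = 19 applications.
Total inference nodes = 19

19


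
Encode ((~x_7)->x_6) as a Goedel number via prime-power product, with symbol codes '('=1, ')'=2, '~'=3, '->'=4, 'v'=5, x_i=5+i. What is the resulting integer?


Formula: ((~x_7)->x_6)
Symbol codes: [1, 1, 3, 12, 2, 4, 11, 2]
Primes: [2, 3, 5, 7, 11, 13, 17, 19]
p_1^1 = 2^1 = 2
p_2^1 = 3^1 = 3
p_3^3 = 5^3 = 125
p_4^12 = 7^12 = 13841287201
p_5^2 = 11^2 = 121
p_6^4 = 13^4 = 28561
p_7^11 = 17^11 = 34271896307633
p_8^2 = 19^2 = 361
Product = 443855759998852897555289933417664750

443855759998852897555289933417664750


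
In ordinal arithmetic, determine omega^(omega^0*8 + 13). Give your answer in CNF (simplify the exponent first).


omega^(omega^0*8 + 13):
omega^0 = 1, so the exponent is 8 + 13 = 21 (finite ordinal addition).
Result = omega^21, already a single CNF term.

omega^21


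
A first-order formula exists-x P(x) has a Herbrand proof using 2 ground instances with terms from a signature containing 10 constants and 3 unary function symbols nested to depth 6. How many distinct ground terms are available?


Herbrand terms by depth:
Depth 0: 10 constants
Depth 1: 30 new terms (running total: 40)
Depth 2: 90 new terms (running total: 130)
Depth 3: 270 new terms (running total: 400)
Depth 4: 810 new terms (running total: 1210)
Depth 5: 2430 new terms (running total: 3640)
Depth 6: 7290 new terms (running total: 10930)
Total distinct ground terms = 10930

10930


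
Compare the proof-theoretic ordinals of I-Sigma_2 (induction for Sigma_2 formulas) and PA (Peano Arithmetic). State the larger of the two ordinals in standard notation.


Proof-theoretic ordinal of I-Sigma_2 (induction for Sigma_2 formulas): omega^(omega^omega)
Proof-theoretic ordinal of PA (Peano Arithmetic): epsilon_0
Comparing: omega^(omega^omega) < epsilon_0.
The larger ordinal is epsilon_0 (from PA (Peano Arithmetic)).

epsilon_0


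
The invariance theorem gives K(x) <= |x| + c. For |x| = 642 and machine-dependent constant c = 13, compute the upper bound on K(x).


K(x) <= |x| + c = 642 + 13 = 655

655


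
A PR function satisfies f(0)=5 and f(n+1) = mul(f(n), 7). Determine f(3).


f(0) = 5
f(1) = mul(f(0), 7) = mul(5, 7) = 35
f(2) = mul(f(1), 7) = mul(35, 7) = 245
f(3) = mul(f(2), 7) = mul(245, 7) = 1715


1715


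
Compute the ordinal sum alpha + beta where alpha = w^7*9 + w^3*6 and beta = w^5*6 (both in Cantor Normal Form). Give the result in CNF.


Ordinal addition (w^7*9 + w^3*6) + w^5*6:
alpha's leading term has exponent 7 > beta's exponent 5, so it survives.
alpha's tail term has exponent 3 < beta's exponent 5, so it is absorbed by beta.
In ordinal addition, any term followed by a strictly larger-exponent term is absorbed.
Result = w^7*9 + w^5*6

w^7*9 + w^5*6


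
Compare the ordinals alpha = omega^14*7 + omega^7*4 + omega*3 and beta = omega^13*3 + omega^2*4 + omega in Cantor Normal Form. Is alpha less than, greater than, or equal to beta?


Compare term by term from highest exponent:
alpha = omega^14*7 + omega^7*4 + omega*3
beta = omega^13*3 + omega^2*4 + omega
Term 1: alpha has omega^14*7, beta has omega^13*3
Term 2: alpha has omega^7*4, beta has omega^2*4
Term 3: alpha has omega^1*3, beta has omega^1*1
Result: alpha > beta

alpha > beta


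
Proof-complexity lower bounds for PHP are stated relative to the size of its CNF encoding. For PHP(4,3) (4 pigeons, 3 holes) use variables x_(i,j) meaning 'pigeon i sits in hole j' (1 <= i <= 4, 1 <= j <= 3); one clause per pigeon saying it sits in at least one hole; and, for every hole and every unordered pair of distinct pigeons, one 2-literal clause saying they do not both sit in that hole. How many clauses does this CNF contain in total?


PHP(4,3): 4 pigeons, 3 holes, 4*3 = 12 variables.
- pigeon clauses: one per pigeon -> 4 clauses
- hole clauses: 3 holes * C(4,2) = 3 * 6 -> 18 clauses
Total clauses = 4 + 18 = 22

22


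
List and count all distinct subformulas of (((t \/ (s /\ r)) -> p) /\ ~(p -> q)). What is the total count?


Formula: (((t \/ (s /\ r)) -> p) /\ ~(p -> q))
Subformulas found:
  1. q
  2. s
  3. r
  4. t
  5. p
  6. (s /\ r)
  7. (p -> q)
  8. ~(p -> q)
  9. (t \/ (s /\ r))
  10. ((t \/ (s /\ r)) -> p)
  11. (((t \/ (s /\ r)) -> p) /\ ~(p -> q))
Total distinct subformulas = 11

11


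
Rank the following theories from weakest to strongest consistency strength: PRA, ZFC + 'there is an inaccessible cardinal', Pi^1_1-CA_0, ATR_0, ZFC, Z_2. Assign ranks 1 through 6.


Ordering by consistency strength:
1. PRA
2. ATR_0
3. Pi^1_1-CA_0
4. Z_2
5. ZFC
6. ZFC + 'there is an inaccessible cardinal'


PRA=1, ZFC + 'there is an inaccessible cardinal'=6, Pi^1_1-CA_0=3, ATR_0=2, ZFC=5, Z_2=4


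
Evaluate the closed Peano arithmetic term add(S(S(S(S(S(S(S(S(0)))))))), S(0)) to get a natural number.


add(S^8(0), S^1(0)):
S^8(0) = 8
S^1(0) = 1
8 + 1 = 9

9


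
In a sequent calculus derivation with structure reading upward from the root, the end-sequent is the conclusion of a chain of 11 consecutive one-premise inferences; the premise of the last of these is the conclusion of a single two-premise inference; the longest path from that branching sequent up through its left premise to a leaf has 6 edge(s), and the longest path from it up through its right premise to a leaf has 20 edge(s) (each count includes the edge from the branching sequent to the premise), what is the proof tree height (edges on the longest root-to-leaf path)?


Longest path through the left premise: 6 edges (measured from the branching sequent)
Longest path through the right premise: 20 edges
Height of the subtree rooted at the branching sequent: max(6, 20) = 20
The branching sequent sits 11 edges above the root (the chain of one-premise inferences), so height = 20 + 11 = 31

31


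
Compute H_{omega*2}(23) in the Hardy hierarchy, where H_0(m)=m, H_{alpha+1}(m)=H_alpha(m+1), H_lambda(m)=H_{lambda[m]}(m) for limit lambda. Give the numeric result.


H_{omega*2}(23):
For the Hardy hierarchy, H_{omega*k}(n) = 2^k * n.
2^2 = 4.
4 * 23 = 92

92


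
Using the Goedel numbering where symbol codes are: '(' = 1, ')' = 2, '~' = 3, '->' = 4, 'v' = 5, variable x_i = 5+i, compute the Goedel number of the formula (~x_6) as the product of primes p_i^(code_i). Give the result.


Formula: (~x_6)
Symbol codes: [1, 3, 11, 2]
Primes: [2, 3, 5, 7]
p_1^1 = 2^1 = 2
p_2^3 = 3^3 = 27
p_3^11 = 5^11 = 48828125
p_4^2 = 7^2 = 49
Product = 129199218750

129199218750


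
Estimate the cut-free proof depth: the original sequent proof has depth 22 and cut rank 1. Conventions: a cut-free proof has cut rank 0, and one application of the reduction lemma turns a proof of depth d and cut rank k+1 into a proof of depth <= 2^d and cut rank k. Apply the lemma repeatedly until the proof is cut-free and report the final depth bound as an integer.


Each rank reduction sends depth d to at most 2^d; cut rank r needs r reductions.
2_0(22) = 22
2_1(22) = 2^22 = 4194304
Cut-free depth bound = 4194304

4194304


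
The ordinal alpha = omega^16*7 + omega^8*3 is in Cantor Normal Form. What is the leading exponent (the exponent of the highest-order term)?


CNF: omega^16*7 + omega^8*3
The leading term is omega^16*7, which has exponent 16.

16


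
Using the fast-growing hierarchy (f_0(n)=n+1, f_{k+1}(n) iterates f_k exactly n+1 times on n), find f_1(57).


f_1(57) = f_0^58(57)
f_0 adds 1 each time, applied 58 times.
f_1(57) = 57 + 58 = 115

115


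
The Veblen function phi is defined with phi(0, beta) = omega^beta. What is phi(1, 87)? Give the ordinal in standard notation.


phi(1, 87):
phi(1, beta) = epsilon_beta (the beta-th epsilon number).
phi(1, 87) = epsilon_87

epsilon_87


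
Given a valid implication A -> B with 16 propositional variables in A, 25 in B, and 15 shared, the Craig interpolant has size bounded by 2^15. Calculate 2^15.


Shared atoms = 15
Craig interpolant size bound = 2^15
= 32768

32768


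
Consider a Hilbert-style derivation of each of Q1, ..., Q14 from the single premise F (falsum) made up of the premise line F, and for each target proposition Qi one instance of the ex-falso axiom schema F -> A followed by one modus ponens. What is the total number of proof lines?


Ex falso, line by line:
- 1 premise line (F)
- 14 targets, each needing 1 axiom instance (F -> Qi) + 1 MP = 2 lines: 2 * 14 = 28
Total = 1 + 28 = 29 lines.

29


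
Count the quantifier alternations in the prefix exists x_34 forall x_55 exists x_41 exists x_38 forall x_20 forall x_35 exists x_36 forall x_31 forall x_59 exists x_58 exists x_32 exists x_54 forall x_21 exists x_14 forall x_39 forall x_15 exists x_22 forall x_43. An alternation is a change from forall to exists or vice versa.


Walk the prefix and count type changes:
  position 1: exists -> forall <-- alternation
  position 2: forall -> exists <-- alternation
  position 3: exists -> exists
  position 4: exists -> forall <-- alternation
  position 5: forall -> forall
  position 6: forall -> exists <-- alternation
  position 7: exists -> forall <-- alternation
  position 8: forall -> forall
  position 9: forall -> exists <-- alternation
  position 10: exists -> exists
  position 11: exists -> exists
  position 12: exists -> forall <-- alternation
  position 13: forall -> exists <-- alternation
  position 14: exists -> forall <-- alternation
  position 15: forall -> forall
  position 16: forall -> exists <-- alternation
  position 17: exists -> forall <-- alternation
Total alternations = 11

11


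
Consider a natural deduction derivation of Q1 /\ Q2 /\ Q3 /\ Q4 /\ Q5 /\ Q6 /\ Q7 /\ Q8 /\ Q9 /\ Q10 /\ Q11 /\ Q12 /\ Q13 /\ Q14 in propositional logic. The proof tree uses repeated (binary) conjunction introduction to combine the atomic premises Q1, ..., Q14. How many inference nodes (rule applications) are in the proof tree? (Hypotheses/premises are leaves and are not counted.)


The target conjunction has 14 conjuncts, i.e. 13 binary /\ connectives.
Each conjunction-intro joins two pieces, so 14 atoms require 14-1 = 13 applications.
Total inference nodes = 13

13


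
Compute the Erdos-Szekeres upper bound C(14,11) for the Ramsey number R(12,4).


R(12,4) <= C(12+4-2, 12-1) = C(14, 11)
C(14, 11) = 14! / (11! * 3!)
= 364

364


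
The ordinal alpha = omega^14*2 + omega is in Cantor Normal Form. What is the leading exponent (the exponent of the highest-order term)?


CNF: omega^14*2 + omega
The leading term is omega^14*2, which has exponent 14.

14


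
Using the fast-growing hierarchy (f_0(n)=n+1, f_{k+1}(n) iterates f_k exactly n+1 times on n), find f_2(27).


f_2(27) = f_1^28(27)
f_1(m) = 2m + 1.
Iterating: f_1^k(n) = 2^k*(n+1) - 1.
f_2(27) = 2^28*(27+1) - 1 = 268435456*28 - 1 = 7516192767

7516192767


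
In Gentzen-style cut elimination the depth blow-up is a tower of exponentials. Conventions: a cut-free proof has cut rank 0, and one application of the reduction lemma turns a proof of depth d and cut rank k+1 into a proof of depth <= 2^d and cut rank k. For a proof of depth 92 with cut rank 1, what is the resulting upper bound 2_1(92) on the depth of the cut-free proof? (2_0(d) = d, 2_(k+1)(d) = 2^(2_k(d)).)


Each rank reduction sends depth d to at most 2^d; cut rank r needs r reductions.
2_0(92) = 92
2_1(92) = 2^92 = 4951760157141521099596496896
Cut-free depth bound = 4951760157141521099596496896

4951760157141521099596496896


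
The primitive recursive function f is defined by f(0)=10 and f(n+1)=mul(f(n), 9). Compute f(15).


f(0) = 10
f(1) = mul(f(0), 9) = mul(10, 9) = 90
f(2) = mul(f(1), 9) = mul(90, 9) = 810
f(3) = mul(f(2), 9) = mul(810, 9) = 7290
f(4) = mul(f(3), 9) = mul(7290, 9) = 65610
f(5) = mul(f(4), 9) = mul(65610, 9) = 590490
f(6) = mul(f(5), 9) = mul(590490, 9) = 5314410
f(7) = mul(f(6), 9) = mul(5314410, 9) = 47829690
f(8) = mul(f(7), 9) = mul(47829690, 9) = 430467210
f(9) = mul(f(8), 9) = mul(430467210, 9) = 3874204890
f(10) = mul(f(9), 9) = mul(3874204890, 9) = 34867844010
f(11) = mul(f(10), 9) = mul(34867844010, 9) = 313810596090
f(12) = mul(f(11), 9) = mul(313810596090, 9) = 2824295364810
f(13) = mul(f(12), 9) = mul(2824295364810, 9) = 25418658283290
f(14) = mul(f(13), 9) = mul(25418658283290, 9) = 228767924549610
f(15) = mul(f(14), 9) = mul(228767924549610, 9) = 2058911320946490


2058911320946490


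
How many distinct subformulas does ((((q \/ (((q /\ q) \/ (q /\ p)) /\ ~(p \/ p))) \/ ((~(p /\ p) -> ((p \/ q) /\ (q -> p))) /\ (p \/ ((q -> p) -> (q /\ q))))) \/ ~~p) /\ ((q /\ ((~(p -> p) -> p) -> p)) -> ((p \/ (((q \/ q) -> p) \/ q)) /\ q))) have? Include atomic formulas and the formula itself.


Formula: ((((q \/ (((q /\ q) \/ (q /\ p)) /\ ~(p \/ p))) \/ ((~(p /\ p) -> ((p \/ q) /\ (q -> p))) /\ (p \/ ((q -> p) -> (q /\ q))))) \/ ~~p) /\ ((q /\ ((~(p -> p) -> p) -> p)) -> ((p \/ (((q \/ q) -> p) \/ q)) /\ q)))
Subformulas found:
  1. q
  2. p
  3. ~p
  4. ~~p
  5. (p \/ p)
  6. (q /\ p)
  7. (q /\ q)
  8. (q -> p)
  9. (p -> p)
  10. (p \/ q)
  11. (p /\ p)
  12. (q \/ q)
  13. ~(p /\ p)
  14. ~(p -> p)
  15. ~(p \/ p)
  16. ((q \/ q) -> p)
  17. (~(p -> p) -> p)
  18. ((p \/ q) /\ (q -> p))
  19. ((q -> p) -> (q /\ q))
  20. ((q /\ q) \/ (q /\ p))
  21. (((q \/ q) -> p) \/ q)
  22. ((~(p -> p) -> p) -> p)
  23. (p \/ (((q \/ q) -> p) \/ q))
  24. (p \/ ((q -> p) -> (q /\ q)))
  25. (q /\ ((~(p -> p) -> p) -> p))
  26. ((p \/ (((q \/ q) -> p) \/ q)) /\ q)
  27. (((q /\ q) \/ (q /\ p)) /\ ~(p \/ p))
  28. (~(p /\ p) -> ((p \/ q) /\ (q -> p)))
  29. (q \/ (((q /\ q) \/ (q /\ p)) /\ ~(p \/ p)))
  30. ((q /\ ((~(p -> p) -> p) -> p)) -> ((p \/ (((q \/ q) -> p) \/ q)) /\ q))
  31. ((~(p /\ p) -> ((p \/ q) /\ (q -> p))) /\ (p \/ ((q -> p) -> (q /\ q))))
  32. ((q \/ (((q /\ q) \/ (q /\ p)) /\ ~(p \/ p))) \/ ((~(p /\ p) -> ((p \/ q) /\ (q -> p))) /\ (p \/ ((q -> p) -> (q /\ q)))))
  33. (((q \/ (((q /\ q) \/ (q /\ p)) /\ ~(p \/ p))) \/ ((~(p /\ p) -> ((p \/ q) /\ (q -> p))) /\ (p \/ ((q -> p) -> (q /\ q))))) \/ ~~p)
  34. ((((q \/ (((q /\ q) \/ (q /\ p)) /\ ~(p \/ p))) \/ ((~(p /\ p) -> ((p \/ q) /\ (q -> p))) /\ (p \/ ((q -> p) -> (q /\ q))))) \/ ~~p) /\ ((q /\ ((~(p -> p) -> p) -> p)) -> ((p \/ (((q \/ q) -> p) \/ q)) /\ q)))
Total distinct subformulas = 34

34


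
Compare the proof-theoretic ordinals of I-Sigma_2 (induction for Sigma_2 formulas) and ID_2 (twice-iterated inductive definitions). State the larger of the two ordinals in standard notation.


Proof-theoretic ordinal of I-Sigma_2 (induction for Sigma_2 formulas): omega^(omega^omega)
Proof-theoretic ordinal of ID_2 (twice-iterated inductive definitions): psi_0(epsilon_{Omega_2+1})
Comparing: omega^(omega^omega) < psi_0(epsilon_{Omega_2+1}).
The larger ordinal is psi_0(epsilon_{Omega_2+1}) (from ID_2 (twice-iterated inductive definitions)).

psi_0(epsilon_{Omega_2+1})


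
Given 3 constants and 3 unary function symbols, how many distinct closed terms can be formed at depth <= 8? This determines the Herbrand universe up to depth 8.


Herbrand terms by depth:
Depth 0: 3 constants
Depth 1: 9 new terms (running total: 12)
Depth 2: 27 new terms (running total: 39)
Depth 3: 81 new terms (running total: 120)
Depth 4: 243 new terms (running total: 363)
Depth 5: 729 new terms (running total: 1092)
Depth 6: 2187 new terms (running total: 3279)
Depth 7: 6561 new terms (running total: 9840)
Depth 8: 19683 new terms (running total: 29523)
Total distinct ground terms = 29523

29523


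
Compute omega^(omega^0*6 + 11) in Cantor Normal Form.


omega^(omega^0*6 + 11):
omega^0 = 1, so the exponent is 6 + 11 = 17 (finite ordinal addition).
Result = omega^17, already a single CNF term.

omega^17


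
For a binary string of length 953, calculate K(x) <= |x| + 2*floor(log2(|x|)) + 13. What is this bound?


floor(log2(953)) = 9
2 * 9 = 18
K(x) <= 953 + 18 + 13 = 984

984


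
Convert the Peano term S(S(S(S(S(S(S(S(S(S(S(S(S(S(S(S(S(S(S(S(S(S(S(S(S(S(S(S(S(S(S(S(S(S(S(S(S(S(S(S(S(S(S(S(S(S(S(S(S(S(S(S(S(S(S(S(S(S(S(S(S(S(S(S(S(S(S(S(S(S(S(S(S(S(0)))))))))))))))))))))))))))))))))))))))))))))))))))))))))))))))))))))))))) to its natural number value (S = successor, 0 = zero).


Counting successors applied to 0:
74 applications of S to 0 = 74

74


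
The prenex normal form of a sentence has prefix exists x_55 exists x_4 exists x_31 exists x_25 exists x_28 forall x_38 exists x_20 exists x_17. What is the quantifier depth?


Quantifier prefix has 8 quantifier symbols.
Quantifier depth = 8

8


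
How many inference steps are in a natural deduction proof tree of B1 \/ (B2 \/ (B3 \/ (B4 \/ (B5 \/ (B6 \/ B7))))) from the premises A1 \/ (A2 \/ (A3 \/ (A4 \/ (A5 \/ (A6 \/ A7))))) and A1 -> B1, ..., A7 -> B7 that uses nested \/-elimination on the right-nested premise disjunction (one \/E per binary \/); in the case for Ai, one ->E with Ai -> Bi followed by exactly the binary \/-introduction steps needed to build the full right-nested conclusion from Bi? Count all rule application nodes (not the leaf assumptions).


Constructive dilemma with 7 branches, all disjunctions right-nested:
- \/E: the premise has 6 binary \/, each eliminated once: 6 nodes.
- ->E: one per case (Ai with Ai -> Bi gives Bi): 7 nodes.
- \/I: in case i < n, Bi needs 1 step to form Bi \/ (B(i+1) \/ ...) and then i-1 steps to prepend B(i-1), ..., B1, i.e. i steps; in case i = n, B7 needs 6 prepend steps.
  \/I total = (1 + 2 + ... + 6) + 6 = 21 + 6 = 27 nodes.
Total = 6 + 7 + 27 = 40

40


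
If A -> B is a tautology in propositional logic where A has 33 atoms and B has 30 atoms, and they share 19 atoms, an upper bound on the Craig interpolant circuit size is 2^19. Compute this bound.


Shared atoms = 19
Craig interpolant size bound = 2^19
= 524288

524288


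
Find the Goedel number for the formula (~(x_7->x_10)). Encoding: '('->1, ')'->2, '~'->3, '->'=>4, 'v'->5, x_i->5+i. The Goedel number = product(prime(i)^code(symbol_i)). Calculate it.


Formula: (~(x_7->x_10))
Symbol codes: [1, 3, 1, 12, 4, 15, 2, 2]
Primes: [2, 3, 5, 7, 11, 13, 17, 19]
p_1^1 = 2^1 = 2
p_2^3 = 3^3 = 27
p_3^1 = 5^1 = 5
p_4^12 = 7^12 = 13841287201
p_5^4 = 11^4 = 14641
p_6^15 = 13^15 = 51185893014090757
p_7^2 = 17^2 = 289
p_8^2 = 19^2 = 361
Product = 292190649785175212919032895755249914710

292190649785175212919032895755249914710


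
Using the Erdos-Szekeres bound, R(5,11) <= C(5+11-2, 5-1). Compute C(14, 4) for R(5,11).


R(5,11) <= C(5+11-2, 5-1) = C(14, 4)
C(14, 4) = 14! / (4! * 10!)
= 1001

1001


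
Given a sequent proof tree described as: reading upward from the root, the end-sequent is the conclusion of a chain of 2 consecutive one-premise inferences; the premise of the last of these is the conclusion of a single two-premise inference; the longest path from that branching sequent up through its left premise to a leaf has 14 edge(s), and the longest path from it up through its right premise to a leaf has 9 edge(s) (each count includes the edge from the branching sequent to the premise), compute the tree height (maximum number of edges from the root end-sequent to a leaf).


Longest path through the left premise: 14 edges (measured from the branching sequent)
Longest path through the right premise: 9 edges
Height of the subtree rooted at the branching sequent: max(14, 9) = 14
The branching sequent sits 2 edges above the root (the chain of one-premise inferences), so height = 14 + 2 = 16

16


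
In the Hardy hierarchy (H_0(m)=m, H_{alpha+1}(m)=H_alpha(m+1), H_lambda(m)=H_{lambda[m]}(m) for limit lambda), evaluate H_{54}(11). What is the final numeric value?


H_54(11):
For finite ordinals k, H_k(n) = n + k (each successor step adds 1).
H_54(11) = 11 + 54 = 65

65


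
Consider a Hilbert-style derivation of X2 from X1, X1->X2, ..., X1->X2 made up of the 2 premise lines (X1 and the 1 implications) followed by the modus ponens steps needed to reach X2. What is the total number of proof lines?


We have 2 premise lines: X1 and 1 implications.
Each implication is detached once by MP, giving 1 MP lines.
2 premise lines + 1 MP lines = 3 total lines.

3


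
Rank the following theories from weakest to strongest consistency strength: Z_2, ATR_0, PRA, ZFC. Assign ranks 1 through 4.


Ordering by consistency strength:
1. PRA
2. ATR_0
3. Z_2
4. ZFC


Z_2=3, ATR_0=2, PRA=1, ZFC=4


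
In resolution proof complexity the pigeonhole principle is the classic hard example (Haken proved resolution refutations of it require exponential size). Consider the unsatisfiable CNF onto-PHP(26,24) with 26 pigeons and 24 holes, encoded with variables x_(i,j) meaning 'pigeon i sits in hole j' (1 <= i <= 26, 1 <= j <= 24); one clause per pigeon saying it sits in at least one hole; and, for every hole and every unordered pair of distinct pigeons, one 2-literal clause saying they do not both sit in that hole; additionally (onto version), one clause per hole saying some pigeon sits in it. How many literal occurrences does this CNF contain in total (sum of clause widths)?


onto-PHP(26,24): 26 pigeons, 24 holes, 26*24 = 624 variables.
- pigeon clauses: one per pigeon -> 26 clauses of width 24 -> 624 literals
- hole clauses: 24 holes * C(26,2) = 24 * 325 -> 7800 clauses of width 2 -> 15600 literals
- onto clauses: one per hole -> 24 clauses of width 26 -> 624 literals
Total literal occurrences = 624 + 15600 + 624 = 16848

16848


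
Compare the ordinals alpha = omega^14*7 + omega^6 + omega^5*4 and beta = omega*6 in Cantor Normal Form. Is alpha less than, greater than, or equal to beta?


Compare term by term from highest exponent:
alpha = omega^14*7 + omega^6 + omega^5*4
beta = omega*6
Term 1: alpha has omega^14*7, beta has omega^1*6
Term 2: alpha has omega^6*1, beta has omega^0*0
Term 3: alpha has omega^5*4, beta has omega^0*0
Result: alpha > beta

alpha > beta


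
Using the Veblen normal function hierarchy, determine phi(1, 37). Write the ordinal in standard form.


phi(1, 37):
phi(1, beta) = epsilon_beta (the beta-th epsilon number).
phi(1, 37) = epsilon_37

epsilon_37


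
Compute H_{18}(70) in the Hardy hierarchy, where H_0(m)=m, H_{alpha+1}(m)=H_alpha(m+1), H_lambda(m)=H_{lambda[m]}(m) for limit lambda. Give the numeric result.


H_18(70):
For finite ordinals k, H_k(n) = n + k (each successor step adds 1).
H_18(70) = 70 + 18 = 88

88


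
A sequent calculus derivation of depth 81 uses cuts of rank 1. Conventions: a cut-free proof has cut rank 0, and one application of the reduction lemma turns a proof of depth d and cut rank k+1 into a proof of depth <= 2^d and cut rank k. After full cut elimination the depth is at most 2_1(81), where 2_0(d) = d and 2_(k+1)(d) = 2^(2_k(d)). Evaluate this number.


Each rank reduction sends depth d to at most 2^d; cut rank r needs r reductions.
2_0(81) = 81
2_1(81) = 2^81 = 2417851639229258349412352
Cut-free depth bound = 2417851639229258349412352

2417851639229258349412352


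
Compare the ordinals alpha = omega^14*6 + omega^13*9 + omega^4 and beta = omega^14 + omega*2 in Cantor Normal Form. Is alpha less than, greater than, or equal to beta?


Compare term by term from highest exponent:
alpha = omega^14*6 + omega^13*9 + omega^4
beta = omega^14 + omega*2
Term 1: alpha has omega^14*6, beta has omega^14*1
Term 2: alpha has omega^13*9, beta has omega^1*2
Term 3: alpha has omega^4*1, beta has omega^0*0
Result: alpha > beta

alpha > beta


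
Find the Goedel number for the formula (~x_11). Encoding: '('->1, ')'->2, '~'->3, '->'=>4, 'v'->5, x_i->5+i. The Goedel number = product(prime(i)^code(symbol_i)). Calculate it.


Formula: (~x_11)
Symbol codes: [1, 3, 16, 2]
Primes: [2, 3, 5, 7]
p_1^1 = 2^1 = 2
p_2^3 = 3^3 = 27
p_3^16 = 5^16 = 152587890625
p_4^2 = 7^2 = 49
Product = 403747558593750

403747558593750


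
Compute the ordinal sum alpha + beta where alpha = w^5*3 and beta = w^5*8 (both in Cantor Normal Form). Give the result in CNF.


Ordinal addition w^5*3 + w^5*8:
Both terms have the same exponent 5.
w^e*c + w^e*d = w^e*(c+d).
Result = w^5*(3+8) = w^5*11

w^5*11


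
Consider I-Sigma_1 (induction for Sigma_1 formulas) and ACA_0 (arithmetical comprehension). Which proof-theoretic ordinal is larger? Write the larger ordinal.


Proof-theoretic ordinal of I-Sigma_1 (induction for Sigma_1 formulas): omega^omega
Proof-theoretic ordinal of ACA_0 (arithmetical comprehension): epsilon_0
Comparing: omega^omega < epsilon_0.
The larger ordinal is epsilon_0 (from ACA_0 (arithmetical comprehension)).

epsilon_0


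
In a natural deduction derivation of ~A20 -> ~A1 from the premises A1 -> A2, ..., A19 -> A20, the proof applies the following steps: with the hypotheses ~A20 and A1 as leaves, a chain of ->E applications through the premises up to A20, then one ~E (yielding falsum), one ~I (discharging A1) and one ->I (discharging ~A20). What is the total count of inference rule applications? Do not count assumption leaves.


From hypothesis A1, 19 ->E steps along the 19 premises yield A20.
~E with hypothesis ~A20 gives falsum (1 node); ~I discharging A1 gives ~A1 (1 node); ->I discharging ~A20 gives the goal (1 node).
Total = 19 + 3 = 22 inference nodes.

22


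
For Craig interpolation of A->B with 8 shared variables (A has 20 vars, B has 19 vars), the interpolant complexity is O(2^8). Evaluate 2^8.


Shared atoms = 8
Craig interpolant size bound = 2^8
= 256

256


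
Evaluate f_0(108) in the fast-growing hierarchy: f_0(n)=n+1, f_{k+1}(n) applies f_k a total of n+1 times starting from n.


f_0(108) = 108 + 1 = 109

109


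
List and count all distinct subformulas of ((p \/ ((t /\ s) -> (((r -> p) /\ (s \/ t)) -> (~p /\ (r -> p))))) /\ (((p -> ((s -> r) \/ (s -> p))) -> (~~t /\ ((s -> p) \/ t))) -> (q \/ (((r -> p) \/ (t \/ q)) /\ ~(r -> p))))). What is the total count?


Formula: ((p \/ ((t /\ s) -> (((r -> p) /\ (s \/ t)) -> (~p /\ (r -> p))))) /\ (((p -> ((s -> r) \/ (s -> p))) -> (~~t /\ ((s -> p) \/ t))) -> (q \/ (((r -> p) \/ (t \/ q)) /\ ~(r -> p)))))
Subformulas found:
  1. r
  2. p
  3. q
  4. s
  5. t
  6. ~t
  7. ~p
  8. ~~t
  9. (s -> r)
  10. (r -> p)
  11. (s -> p)
  12. (s \/ t)
  13. (t \/ q)
  14. (t /\ s)
  15. ~(r -> p)
  16. ((s -> p) \/ t)
  17. (~p /\ (r -> p))
  18. ((r -> p) \/ (t \/ q))
  19. ((s -> r) \/ (s -> p))
  20. ((r -> p) /\ (s \/ t))
  21. (~~t /\ ((s -> p) \/ t))
  22. (p -> ((s -> r) \/ (s -> p)))
  23. (((r -> p) \/ (t \/ q)) /\ ~(r -> p))
  24. (q \/ (((r -> p) \/ (t \/ q)) /\ ~(r -> p)))
  25. (((r -> p) /\ (s \/ t)) -> (~p /\ (r -> p)))
  26. ((t /\ s) -> (((r -> p) /\ (s \/ t)) -> (~p /\ (r -> p))))
  27. ((p -> ((s -> r) \/ (s -> p))) -> (~~t /\ ((s -> p) \/ t)))
  28. (p \/ ((t /\ s) -> (((r -> p) /\ (s \/ t)) -> (~p /\ (r -> p)))))
  29. (((p -> ((s -> r) \/ (s -> p))) -> (~~t /\ ((s -> p) \/ t))) -> (q \/ (((r -> p) \/ (t \/ q)) /\ ~(r -> p))))
  30. ((p \/ ((t /\ s) -> (((r -> p) /\ (s \/ t)) -> (~p /\ (r -> p))))) /\ (((p -> ((s -> r) \/ (s -> p))) -> (~~t /\ ((s -> p) \/ t))) -> (q \/ (((r -> p) \/ (t \/ q)) /\ ~(r -> p)))))
Total distinct subformulas = 30

30


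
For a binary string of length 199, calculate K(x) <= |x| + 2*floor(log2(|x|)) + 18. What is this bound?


floor(log2(199)) = 7
2 * 7 = 14
K(x) <= 199 + 14 + 18 = 231

231


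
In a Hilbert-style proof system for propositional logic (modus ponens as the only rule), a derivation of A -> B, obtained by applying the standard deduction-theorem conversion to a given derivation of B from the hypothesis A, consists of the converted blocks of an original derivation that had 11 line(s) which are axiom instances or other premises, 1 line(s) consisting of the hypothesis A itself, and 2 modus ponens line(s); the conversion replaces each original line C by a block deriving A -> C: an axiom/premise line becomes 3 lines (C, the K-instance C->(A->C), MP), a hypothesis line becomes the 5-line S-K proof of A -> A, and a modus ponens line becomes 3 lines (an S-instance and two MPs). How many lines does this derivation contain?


Deduction-theorem conversion, block by block:
- 11 axiom/premise lines -> 3 lines each = 33
- 1 hypothesis lines -> 5 lines each (identity proof A->A) = 5
- 2 MP lines -> 3 lines each (S-instance, MP, MP) = 6
Total = 33 + 5 + 6 = 44 lines.

44


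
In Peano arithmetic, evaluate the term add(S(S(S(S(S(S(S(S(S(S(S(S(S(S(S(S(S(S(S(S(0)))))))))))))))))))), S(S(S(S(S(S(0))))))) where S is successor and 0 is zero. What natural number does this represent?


add(S^20(0), S^6(0)):
S^20(0) = 20
S^6(0) = 6
20 + 6 = 26

26


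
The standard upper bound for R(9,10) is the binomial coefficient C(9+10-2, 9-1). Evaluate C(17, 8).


R(9,10) <= C(9+10-2, 9-1) = C(17, 8)
C(17, 8) = 17! / (8! * 9!)
= 24310

24310


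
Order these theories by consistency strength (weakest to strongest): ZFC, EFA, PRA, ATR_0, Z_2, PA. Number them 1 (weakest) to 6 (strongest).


Ordering by consistency strength:
1. EFA
2. PRA
3. PA
4. ATR_0
5. Z_2
6. ZFC


ZFC=6, EFA=1, PRA=2, ATR_0=4, Z_2=5, PA=3


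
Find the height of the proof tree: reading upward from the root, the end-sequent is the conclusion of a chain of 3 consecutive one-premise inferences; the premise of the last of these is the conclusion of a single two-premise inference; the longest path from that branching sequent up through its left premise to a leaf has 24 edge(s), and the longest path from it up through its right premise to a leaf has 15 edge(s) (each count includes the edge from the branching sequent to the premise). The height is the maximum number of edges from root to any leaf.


Longest path through the left premise: 24 edges (measured from the branching sequent)
Longest path through the right premise: 15 edges
Height of the subtree rooted at the branching sequent: max(24, 15) = 24
The branching sequent sits 3 edges above the root (the chain of one-premise inferences), so height = 24 + 3 = 27

27
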